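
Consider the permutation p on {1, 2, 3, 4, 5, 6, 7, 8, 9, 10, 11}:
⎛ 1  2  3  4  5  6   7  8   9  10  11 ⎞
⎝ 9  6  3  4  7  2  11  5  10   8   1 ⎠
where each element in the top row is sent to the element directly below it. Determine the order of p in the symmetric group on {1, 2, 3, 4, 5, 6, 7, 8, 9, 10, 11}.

The disjoint-cycle form of p has cycle lengths 7, 2, 1, 1.
The order of p is the least common multiple of its cycle lengths: lcm(7, 2) = 14.

14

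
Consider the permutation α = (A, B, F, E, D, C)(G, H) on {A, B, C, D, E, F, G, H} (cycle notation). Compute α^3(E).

E lies in the 6-cycle (A, B, F, E, D, C).
Stepping 3 places around the cycle: E → D → C → A.

A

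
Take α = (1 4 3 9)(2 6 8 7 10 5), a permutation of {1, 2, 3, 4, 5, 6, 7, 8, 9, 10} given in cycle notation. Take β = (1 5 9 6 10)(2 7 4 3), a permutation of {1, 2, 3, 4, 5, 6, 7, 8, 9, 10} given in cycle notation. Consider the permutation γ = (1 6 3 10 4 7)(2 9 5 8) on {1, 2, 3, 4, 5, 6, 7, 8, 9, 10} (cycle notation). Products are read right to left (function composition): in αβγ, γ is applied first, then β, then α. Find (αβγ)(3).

4

Apply the permutations in order: γ(3) = 10, then β(10) = 1, then α(1) = 4. So (αβγ)(3) = 4.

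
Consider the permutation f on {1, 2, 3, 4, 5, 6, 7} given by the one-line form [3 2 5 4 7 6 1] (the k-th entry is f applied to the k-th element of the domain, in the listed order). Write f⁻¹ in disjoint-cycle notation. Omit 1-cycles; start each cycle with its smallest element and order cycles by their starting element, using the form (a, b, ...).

First write f in disjoint cycles: (1, 3, 5, 7).
Reversing each cycle (and rotating so the smallest element leads) gives f⁻¹ = (1, 7, 5, 3).

(1, 7, 5, 3)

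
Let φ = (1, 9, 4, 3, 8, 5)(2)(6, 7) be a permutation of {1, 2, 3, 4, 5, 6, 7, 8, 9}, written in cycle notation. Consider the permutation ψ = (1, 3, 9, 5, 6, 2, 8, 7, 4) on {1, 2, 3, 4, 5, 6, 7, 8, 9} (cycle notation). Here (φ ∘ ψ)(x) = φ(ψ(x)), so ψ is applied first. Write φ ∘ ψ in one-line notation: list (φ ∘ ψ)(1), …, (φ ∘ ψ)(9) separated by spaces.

(φ ∘ ψ)(x) = φ(ψ(x)). Computing each image: φ(ψ(1)) = φ(3) = 8, φ(ψ(2)) = φ(8) = 5, φ(ψ(3)) = φ(9) = 4, φ(ψ(4)) = φ(1) = 9, φ(ψ(5)) = φ(6) = 7, φ(ψ(6)) = φ(2) = 2, φ(ψ(7)) = φ(4) = 3, φ(ψ(8)) = φ(7) = 6, φ(ψ(9)) = φ(5) = 1.
Hence φ ∘ ψ = [8 5 4 9 7 2 3 6 1].

8 5 4 9 7 2 3 6 1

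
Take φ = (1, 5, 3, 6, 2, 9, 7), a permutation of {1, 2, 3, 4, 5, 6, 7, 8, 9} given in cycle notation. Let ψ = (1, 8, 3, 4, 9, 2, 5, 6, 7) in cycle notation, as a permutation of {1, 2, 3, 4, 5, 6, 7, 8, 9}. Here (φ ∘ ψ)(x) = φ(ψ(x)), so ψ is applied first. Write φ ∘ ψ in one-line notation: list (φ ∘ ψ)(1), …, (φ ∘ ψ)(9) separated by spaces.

8 3 4 7 2 1 5 6 9

(φ ∘ ψ)(x) = φ(ψ(x)). Computing each image: φ(ψ(1)) = φ(8) = 8, φ(ψ(2)) = φ(5) = 3, φ(ψ(3)) = φ(4) = 4, φ(ψ(4)) = φ(9) = 7, φ(ψ(5)) = φ(6) = 2, φ(ψ(6)) = φ(7) = 1, φ(ψ(7)) = φ(1) = 5, φ(ψ(8)) = φ(3) = 6, φ(ψ(9)) = φ(2) = 9.
Hence φ ∘ ψ = [8 3 4 7 2 1 5 6 9].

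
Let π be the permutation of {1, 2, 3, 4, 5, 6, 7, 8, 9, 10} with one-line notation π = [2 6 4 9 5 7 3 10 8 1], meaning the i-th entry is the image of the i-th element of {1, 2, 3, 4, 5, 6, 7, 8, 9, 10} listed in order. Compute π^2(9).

Tracing 9 → 8 → … returns to 9 after 9 steps, so 9 lies in a 9-cycle (1 2 6 7 3 4 9 8 10).
Stepping 2 places around the cycle: 9 → 8 → 10.

10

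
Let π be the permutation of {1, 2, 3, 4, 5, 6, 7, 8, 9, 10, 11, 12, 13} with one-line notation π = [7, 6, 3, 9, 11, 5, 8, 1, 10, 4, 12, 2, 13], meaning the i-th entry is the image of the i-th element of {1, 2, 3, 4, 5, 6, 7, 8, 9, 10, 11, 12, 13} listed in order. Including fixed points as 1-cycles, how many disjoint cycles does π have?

5

The cycle decomposition is (1, 7, 8)(2, 6, 5, 11, 12)(3)(4, 9, 10)(13), which has 5 cycles (counting 1-cycles).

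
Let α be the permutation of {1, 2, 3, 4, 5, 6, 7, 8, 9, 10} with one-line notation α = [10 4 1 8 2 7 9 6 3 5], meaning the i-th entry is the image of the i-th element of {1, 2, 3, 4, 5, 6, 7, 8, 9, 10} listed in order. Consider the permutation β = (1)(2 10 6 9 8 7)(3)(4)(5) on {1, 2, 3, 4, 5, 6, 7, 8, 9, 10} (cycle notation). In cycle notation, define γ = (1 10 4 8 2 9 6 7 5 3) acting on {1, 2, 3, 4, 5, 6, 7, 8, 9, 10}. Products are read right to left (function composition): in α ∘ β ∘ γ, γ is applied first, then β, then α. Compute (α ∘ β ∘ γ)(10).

Apply the permutations in order: γ(10) = 4, then β(4) = 4, then α(4) = 8. So (α ∘ β ∘ γ)(10) = 8.

8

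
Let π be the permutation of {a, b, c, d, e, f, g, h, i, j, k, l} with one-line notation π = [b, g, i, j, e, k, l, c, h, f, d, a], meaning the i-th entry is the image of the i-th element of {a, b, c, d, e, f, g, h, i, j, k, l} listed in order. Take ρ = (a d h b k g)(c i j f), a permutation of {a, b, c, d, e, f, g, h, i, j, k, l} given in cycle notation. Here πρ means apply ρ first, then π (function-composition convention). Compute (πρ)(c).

ρ(c) = i, then π(i) = h; composing gives (πρ)(c) = h.

h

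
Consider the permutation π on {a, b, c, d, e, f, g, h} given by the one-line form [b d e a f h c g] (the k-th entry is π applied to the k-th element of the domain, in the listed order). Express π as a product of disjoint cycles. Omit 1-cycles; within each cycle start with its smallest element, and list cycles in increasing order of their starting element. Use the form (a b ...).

Start at a and follow images: a → b → d → a, giving the cycle (a b d).
Continuing from each remaining unvisited element yields (a b d)(c e f h g).

(a b d)(c e f h g)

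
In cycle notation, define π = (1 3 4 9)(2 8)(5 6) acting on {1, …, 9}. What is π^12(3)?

3

3 lies in the 4-cycle (1 3 4 9).
On a 4-cycle, π^4 is the identity, so π^12 = π^0 there (12 ≡ 0 mod 4).
So π^12(3) = 3.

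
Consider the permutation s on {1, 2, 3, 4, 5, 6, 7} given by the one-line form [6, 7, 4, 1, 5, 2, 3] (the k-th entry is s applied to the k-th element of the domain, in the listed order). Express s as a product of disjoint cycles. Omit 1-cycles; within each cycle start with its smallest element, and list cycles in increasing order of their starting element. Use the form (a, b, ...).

(1, 6, 2, 7, 3, 4)

From 1: 1 → 6 → 2 → 7 → 3 → 4 → 1, closing the cycle (1, 6, 2, 7, 3, 4).
Continuing from each remaining unvisited element yields (1, 6, 2, 7, 3, 4).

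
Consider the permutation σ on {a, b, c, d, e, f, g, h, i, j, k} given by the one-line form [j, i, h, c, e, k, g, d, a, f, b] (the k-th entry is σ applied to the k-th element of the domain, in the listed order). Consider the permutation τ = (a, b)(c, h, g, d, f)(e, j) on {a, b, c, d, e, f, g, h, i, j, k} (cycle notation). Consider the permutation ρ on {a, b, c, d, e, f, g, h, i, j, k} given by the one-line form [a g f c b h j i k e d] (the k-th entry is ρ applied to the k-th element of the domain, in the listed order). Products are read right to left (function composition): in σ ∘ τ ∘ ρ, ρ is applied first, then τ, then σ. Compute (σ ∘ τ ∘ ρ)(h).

a

Chase h: ρ(h) = i; τ(i) = i; σ(i) = a. Hence (σ ∘ τ ∘ ρ)(h) = a.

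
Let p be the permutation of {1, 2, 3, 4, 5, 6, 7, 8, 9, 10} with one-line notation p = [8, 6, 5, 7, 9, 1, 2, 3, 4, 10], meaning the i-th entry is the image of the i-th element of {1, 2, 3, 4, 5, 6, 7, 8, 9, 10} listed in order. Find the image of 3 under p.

3 is element number 3 of the domain, and entry number 3 of the one-line form is 5, so p(3) = 5.

5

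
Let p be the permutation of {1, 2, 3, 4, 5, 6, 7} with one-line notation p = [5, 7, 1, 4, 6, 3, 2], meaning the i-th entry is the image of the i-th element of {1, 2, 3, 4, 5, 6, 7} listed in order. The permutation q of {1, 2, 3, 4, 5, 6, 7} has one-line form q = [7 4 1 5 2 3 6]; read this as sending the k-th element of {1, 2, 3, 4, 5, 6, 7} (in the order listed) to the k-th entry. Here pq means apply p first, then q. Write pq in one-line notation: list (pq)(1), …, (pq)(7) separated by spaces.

2 6 7 5 3 1 4

Chase each element through p then q: 1 → 5 → 2; 2 → 7 → 6; 3 → 1 → 7; 4 → 4 → 5; 5 → 6 → 3; 6 → 3 → 1; 7 → 2 → 4.
So pq in one-line form is 2 6 7 5 3 1 4.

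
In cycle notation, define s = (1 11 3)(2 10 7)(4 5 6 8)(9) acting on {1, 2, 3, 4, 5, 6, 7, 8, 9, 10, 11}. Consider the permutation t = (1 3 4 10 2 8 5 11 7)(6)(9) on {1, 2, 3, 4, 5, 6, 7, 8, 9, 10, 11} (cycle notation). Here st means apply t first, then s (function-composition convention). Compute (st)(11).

t(11) = 7, then s(7) = 2; composing gives (st)(11) = 2.

2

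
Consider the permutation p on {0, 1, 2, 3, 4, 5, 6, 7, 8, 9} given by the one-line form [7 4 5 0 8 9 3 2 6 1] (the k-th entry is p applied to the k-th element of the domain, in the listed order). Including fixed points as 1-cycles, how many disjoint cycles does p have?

1

The cycle decomposition is (0 7 2 5 9 1 4 8 6 3), which has 1 cycle (counting 1-cycles).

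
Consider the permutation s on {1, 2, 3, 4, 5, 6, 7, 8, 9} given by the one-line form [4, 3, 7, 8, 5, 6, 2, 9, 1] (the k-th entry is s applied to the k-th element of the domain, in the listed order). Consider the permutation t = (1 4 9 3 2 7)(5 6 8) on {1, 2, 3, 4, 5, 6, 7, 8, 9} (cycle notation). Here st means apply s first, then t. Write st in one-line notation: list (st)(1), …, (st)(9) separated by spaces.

(st)(x) = t(s(x)). Computing each image: t(s(1)) = t(4) = 9, t(s(2)) = t(3) = 2, t(s(3)) = t(7) = 1, t(s(4)) = t(8) = 5, t(s(5)) = t(5) = 6, t(s(6)) = t(6) = 8, t(s(7)) = t(2) = 7, t(s(8)) = t(9) = 3, t(s(9)) = t(1) = 4.
Hence st = [9 2 1 5 6 8 7 3 4].

9 2 1 5 6 8 7 3 4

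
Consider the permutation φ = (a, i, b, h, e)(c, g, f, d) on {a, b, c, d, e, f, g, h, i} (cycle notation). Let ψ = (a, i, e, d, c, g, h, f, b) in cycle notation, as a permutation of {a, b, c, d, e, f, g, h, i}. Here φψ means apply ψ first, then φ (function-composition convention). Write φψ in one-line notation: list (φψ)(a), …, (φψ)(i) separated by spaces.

For each element, apply ψ then φ: a → i → b; b → a → i; c → g → f; d → c → g; e → d → c; f → b → h; g → h → e; h → f → d; i → e → a.
So φψ in one-line form is b i f g c h e d a.

b i f g c h e d a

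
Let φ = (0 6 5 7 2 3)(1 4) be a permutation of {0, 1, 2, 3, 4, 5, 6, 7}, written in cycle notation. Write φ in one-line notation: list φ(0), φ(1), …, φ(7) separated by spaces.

6 4 3 0 1 7 5 2

Reading each image from the cycles: 0→6, 1→4, 2→3, 3→0, 4→1, 5→7, 6→5, 7→2.
So the one-line form is 6 4 3 0 1 7 5 2.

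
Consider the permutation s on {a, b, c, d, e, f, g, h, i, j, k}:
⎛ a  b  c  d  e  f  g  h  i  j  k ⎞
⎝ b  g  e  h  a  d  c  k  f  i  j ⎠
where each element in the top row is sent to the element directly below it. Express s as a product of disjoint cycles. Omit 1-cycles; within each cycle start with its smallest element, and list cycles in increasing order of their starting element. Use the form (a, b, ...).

(a, b, g, c, e)(d, h, k, j, i, f)

Iterating s from a gives a → b → g → c → e → a; that is the 5-cycle (a, b, g, c, e).
Repeating from the next unused element and collecting all non-trivial cycles gives (a, b, g, c, e)(d, h, k, j, i, f).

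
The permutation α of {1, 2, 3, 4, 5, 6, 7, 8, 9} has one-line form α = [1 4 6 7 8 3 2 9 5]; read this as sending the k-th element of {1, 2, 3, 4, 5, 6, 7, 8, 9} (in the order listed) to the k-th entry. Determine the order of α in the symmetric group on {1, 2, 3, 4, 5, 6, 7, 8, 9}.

6

The disjoint-cycle form of α has cycle lengths 3, 3, 2, 1.
The order of α is the least common multiple of its cycle lengths: lcm(3, 3, 2) = 6.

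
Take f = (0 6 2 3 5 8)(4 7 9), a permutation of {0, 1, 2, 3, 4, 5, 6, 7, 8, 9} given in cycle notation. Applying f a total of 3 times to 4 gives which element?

4 lies in the 3-cycle (4 7 9).
Since the cycle has length 3, f^3 acts on it the same as f^0 (3 mod 3 = 0).
So f^3(4) = 4.

4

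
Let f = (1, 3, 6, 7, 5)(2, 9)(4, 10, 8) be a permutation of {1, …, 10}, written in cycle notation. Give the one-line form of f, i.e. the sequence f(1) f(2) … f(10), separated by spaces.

Reading each image from the cycles: 1↦3, 2↦9, 3↦6, 4↦10, 5↦1, 6↦7, 7↦5, 8↦4, 9↦2, 10↦8.
Listing these in domain order gives 3 9 6 10 1 7 5 4 2 8.

3 9 6 10 1 7 5 4 2 8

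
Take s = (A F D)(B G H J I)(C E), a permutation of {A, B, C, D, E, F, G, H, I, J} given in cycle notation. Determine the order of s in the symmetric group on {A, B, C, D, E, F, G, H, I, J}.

30

The cycle type of s is (5, 3, 2).
The order is lcm(5, 3, 2) = 30.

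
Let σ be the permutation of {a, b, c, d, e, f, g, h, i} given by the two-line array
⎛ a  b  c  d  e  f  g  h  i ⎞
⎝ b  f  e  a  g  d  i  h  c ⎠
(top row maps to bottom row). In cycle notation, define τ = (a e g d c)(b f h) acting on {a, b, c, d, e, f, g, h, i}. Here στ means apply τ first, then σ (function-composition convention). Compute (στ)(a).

g

First apply τ: τ(a) = e, then σ(e) = g. Thus (στ)(a) = g.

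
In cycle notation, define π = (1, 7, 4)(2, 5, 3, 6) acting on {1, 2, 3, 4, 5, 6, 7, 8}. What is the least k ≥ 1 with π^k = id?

The disjoint cycles have lengths 4, 3, 1.
The order is lcm(4, 3) = 12.

12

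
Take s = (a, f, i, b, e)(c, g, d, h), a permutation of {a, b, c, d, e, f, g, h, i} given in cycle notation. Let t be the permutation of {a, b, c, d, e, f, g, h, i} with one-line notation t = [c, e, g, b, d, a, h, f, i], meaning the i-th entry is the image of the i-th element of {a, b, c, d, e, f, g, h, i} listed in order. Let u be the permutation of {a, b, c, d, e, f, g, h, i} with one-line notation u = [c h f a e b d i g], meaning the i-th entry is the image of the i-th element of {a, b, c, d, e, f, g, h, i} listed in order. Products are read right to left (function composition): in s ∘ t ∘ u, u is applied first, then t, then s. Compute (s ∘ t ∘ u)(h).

Chase h: u(h) = i; t(i) = i; s(i) = b. Hence (s ∘ t ∘ u)(h) = b.

b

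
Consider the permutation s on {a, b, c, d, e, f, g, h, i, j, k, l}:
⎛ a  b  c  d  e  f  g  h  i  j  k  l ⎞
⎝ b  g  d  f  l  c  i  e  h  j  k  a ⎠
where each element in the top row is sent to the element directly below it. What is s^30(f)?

f

Tracing f → c → … returns to f after 3 steps, so f lies in a 3-cycle (c d f).
Powers repeat with period 3 on this cycle, and 30 mod 3 = 0, so s^30(f) = s^0(f).
So s^30(f) = f.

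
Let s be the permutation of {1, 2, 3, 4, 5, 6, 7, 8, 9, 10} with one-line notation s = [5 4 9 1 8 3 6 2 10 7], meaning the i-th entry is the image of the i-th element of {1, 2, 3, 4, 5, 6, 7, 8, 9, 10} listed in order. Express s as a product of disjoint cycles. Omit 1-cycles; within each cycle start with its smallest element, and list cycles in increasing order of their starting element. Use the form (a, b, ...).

Start at 1 and follow images: 1 → 5 → 8 → 2 → 4 → 1, giving the cycle (1, 5, 8, 2, 4).
Repeating from the next unused element and collecting all non-trivial cycles gives (1, 5, 8, 2, 4)(3, 9, 10, 7, 6).

(1, 5, 8, 2, 4)(3, 9, 10, 7, 6)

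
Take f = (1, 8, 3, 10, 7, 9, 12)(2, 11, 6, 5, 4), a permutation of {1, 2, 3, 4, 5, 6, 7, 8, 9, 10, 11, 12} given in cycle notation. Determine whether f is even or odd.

The cycle lengths are 7, 5.
A cycle of length ℓ contributes ℓ−1 transpositions, so f is a product of 6 + 4 = 10 transpositions — even.

even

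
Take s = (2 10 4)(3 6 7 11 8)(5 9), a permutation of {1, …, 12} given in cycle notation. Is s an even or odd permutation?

The cycle lengths are 5, 3, 2, 1, 1.
A cycle is odd iff its length is even; s has 1 even-length cycle, so sgn(s) = (−1)^1 and s is odd.

odd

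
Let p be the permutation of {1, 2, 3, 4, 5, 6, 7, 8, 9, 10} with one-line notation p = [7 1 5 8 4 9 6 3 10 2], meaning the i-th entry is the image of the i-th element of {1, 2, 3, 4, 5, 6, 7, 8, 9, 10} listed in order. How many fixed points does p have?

0

No element satisfies p(x) = x, so there are 0 fixed points.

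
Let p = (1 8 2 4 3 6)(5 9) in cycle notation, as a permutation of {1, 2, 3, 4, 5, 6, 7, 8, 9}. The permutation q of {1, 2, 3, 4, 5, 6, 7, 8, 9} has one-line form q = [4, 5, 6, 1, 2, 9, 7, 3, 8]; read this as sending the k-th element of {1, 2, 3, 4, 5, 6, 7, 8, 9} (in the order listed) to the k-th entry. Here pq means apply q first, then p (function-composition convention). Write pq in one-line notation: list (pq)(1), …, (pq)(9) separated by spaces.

(pq)(x) = p(q(x)). Computing each image: p(q(1)) = p(4) = 3, p(q(2)) = p(5) = 9, p(q(3)) = p(6) = 1, p(q(4)) = p(1) = 8, p(q(5)) = p(2) = 4, p(q(6)) = p(9) = 5, p(q(7)) = p(7) = 7, p(q(8)) = p(3) = 6, p(q(9)) = p(8) = 2.
Hence pq = [3 9 1 8 4 5 7 6 2].

3 9 1 8 4 5 7 6 2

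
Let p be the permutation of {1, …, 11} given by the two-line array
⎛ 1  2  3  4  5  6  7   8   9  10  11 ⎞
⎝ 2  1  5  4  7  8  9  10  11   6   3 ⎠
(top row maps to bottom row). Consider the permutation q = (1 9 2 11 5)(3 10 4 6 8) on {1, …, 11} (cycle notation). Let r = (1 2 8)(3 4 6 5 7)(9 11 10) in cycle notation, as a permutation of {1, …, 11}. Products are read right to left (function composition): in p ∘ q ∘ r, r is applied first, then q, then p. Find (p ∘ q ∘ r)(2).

5

Chase 2: r(2) = 8; q(8) = 3; p(3) = 5. Hence (p ∘ q ∘ r)(2) = 5.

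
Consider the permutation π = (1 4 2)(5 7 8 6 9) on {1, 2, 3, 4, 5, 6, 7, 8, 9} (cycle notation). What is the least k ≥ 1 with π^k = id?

The disjoint cycles have lengths 5, 3, 1.
The order of π is the least common multiple of its cycle lengths: lcm(5, 3) = 15.

15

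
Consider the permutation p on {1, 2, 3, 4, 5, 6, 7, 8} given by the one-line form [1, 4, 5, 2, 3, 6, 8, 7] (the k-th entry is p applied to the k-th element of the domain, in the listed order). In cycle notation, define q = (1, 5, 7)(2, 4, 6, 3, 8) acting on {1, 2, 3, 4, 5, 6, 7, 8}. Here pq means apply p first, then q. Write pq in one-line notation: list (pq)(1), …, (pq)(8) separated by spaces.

5 6 7 4 8 3 2 1

For each element, apply p then q: 1 → 1 → 5; 2 → 4 → 6; 3 → 5 → 7; 4 → 2 → 4; 5 → 3 → 8; 6 → 6 → 3; 7 → 8 → 2; 8 → 7 → 1.
So pq in one-line form is 5 6 7 4 8 3 2 1.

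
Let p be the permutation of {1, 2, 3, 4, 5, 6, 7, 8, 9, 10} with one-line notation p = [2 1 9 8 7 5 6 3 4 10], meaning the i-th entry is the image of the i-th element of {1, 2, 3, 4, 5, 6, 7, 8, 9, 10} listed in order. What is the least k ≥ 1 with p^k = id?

12

Decomposing into disjoint cycles gives cycle lengths 4, 3, 2, 1.
The order of p is the least common multiple of its cycle lengths: lcm(4, 3, 2) = 12.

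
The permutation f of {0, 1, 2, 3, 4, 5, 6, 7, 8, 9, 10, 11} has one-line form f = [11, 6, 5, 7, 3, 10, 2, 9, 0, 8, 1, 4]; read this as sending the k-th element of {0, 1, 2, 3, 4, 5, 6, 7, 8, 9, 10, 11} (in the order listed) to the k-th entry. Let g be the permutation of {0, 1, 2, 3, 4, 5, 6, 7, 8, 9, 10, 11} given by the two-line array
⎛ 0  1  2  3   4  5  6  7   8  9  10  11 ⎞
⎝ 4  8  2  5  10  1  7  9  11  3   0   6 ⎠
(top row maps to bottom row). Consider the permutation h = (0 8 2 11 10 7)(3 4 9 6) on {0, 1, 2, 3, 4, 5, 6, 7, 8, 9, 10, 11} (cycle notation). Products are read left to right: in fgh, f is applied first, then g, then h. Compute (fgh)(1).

Apply the permutations in order: f(1) = 6, then g(6) = 7, then h(7) = 0. So (fgh)(1) = 0.

0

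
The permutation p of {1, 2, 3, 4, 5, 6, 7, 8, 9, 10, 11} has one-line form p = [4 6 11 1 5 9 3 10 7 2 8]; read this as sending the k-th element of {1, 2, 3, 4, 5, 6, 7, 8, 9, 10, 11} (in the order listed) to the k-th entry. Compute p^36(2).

Tracing 2 → 6 → … returns to 2 after 8 steps, so 2 lies in an 8-cycle (2, 6, 9, 7, 3, 11, 8, 10).
Since the cycle has length 8, p^36 acts on it the same as p^4 (36 mod 8 = 4).
Advancing 4 steps from 2: 2 → 6 → 9 → 7 → 3.

3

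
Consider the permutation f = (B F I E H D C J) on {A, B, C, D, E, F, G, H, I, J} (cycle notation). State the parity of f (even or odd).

odd

The cycle lengths are 8, 1, 1.
A cycle is odd iff its length is even; f has 1 even-length cycle, so sgn(f) = (−1)^1 and f is odd.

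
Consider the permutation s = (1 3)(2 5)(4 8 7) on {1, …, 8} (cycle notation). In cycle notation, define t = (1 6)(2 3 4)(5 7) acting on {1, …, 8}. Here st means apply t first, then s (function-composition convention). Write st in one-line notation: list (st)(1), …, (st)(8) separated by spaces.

For each element, apply t then s: 1 → 6 → 6; 2 → 3 → 1; 3 → 4 → 8; 4 → 2 → 5; 5 → 7 → 4; 6 → 1 → 3; 7 → 5 → 2; 8 → 8 → 7.
So st in one-line form is 6 1 8 5 4 3 2 7.

6 1 8 5 4 3 2 7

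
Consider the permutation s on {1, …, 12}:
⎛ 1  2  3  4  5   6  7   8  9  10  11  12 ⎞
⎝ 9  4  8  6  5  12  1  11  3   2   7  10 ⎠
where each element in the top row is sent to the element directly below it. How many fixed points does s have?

The fixed points (elements with s(x) = x) are {5}, so there is 1.

1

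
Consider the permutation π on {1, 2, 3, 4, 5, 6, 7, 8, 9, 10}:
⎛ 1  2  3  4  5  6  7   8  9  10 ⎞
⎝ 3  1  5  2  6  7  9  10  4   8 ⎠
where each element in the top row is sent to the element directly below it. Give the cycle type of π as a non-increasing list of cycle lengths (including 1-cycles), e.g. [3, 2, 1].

[8, 2]

The disjoint cycles are (1, 3, 5, 6, 7, 9, 4, 2)(8, 10), with lengths 8, 2 in non-increasing order.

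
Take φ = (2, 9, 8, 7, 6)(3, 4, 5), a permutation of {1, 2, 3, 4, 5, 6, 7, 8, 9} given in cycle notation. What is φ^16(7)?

6

7 lies in the 5-cycle (2, 9, 8, 7, 6).
Powers repeat with period 5 on this cycle, and 16 mod 5 = 1, so φ^16(7) = φ^1(7).
Stepping 1 place around the cycle: 7 → 6.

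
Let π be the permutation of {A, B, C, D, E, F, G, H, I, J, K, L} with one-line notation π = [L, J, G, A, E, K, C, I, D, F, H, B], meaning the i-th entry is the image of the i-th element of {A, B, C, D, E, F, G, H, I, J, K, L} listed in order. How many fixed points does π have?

1

The fixed points (elements with π(x) = x) are {E}, so there is 1.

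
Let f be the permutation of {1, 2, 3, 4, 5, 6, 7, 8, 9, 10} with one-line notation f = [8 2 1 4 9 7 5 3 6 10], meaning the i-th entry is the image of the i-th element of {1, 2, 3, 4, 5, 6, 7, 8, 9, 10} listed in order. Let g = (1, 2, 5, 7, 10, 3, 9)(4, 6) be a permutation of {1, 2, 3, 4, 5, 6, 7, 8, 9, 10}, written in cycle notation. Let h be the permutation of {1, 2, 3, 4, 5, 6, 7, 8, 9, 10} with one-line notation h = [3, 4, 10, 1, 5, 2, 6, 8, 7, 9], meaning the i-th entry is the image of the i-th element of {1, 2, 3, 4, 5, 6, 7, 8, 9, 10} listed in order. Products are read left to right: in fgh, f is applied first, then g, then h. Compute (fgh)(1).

8

(fgh)(1) = h(g(f(1))). f(1) = 8, then g(8) = 8, then h(8) = 8, so the result is 8.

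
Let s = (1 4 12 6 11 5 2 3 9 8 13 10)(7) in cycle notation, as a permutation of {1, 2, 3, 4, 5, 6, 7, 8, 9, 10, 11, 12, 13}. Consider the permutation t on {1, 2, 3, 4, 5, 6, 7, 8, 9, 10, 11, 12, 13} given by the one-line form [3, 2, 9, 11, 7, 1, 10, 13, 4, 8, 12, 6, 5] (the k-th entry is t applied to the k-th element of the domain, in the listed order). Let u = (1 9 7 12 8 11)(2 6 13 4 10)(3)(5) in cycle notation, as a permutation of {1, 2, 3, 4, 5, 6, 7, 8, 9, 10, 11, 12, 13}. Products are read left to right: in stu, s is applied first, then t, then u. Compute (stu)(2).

Apply the permutations in order: s(2) = 3, then t(3) = 9, then u(9) = 7. So (stu)(2) = 7.

7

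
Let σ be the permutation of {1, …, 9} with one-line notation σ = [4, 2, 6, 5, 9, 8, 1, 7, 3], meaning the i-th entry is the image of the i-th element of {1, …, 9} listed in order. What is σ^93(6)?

Tracing 6 → 8 → … returns to 6 after 8 steps, so 6 lies in an 8-cycle (1 4 5 9 3 6 8 7).
Since the cycle has length 8, σ^93 acts on it the same as σ^5 (93 mod 8 = 5).
Stepping 5 places around the cycle: 6 → 8 → 7 → 1 → 4 → 5.

5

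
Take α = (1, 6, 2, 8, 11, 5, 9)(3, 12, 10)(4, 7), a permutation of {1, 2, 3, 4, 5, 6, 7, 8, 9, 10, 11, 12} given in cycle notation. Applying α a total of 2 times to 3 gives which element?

10

3 lies in the 3-cycle (3, 12, 10).
Stepping 2 places around the cycle: 3 → 12 → 10.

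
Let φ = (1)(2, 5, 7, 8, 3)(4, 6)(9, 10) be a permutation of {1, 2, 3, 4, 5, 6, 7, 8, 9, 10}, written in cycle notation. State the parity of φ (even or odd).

The cycle lengths are 5, 2, 2, 1.
A cycle is odd iff its length is even; φ has 2 even-length cycles, so sgn(φ) = (−1)^2 and φ is even.

even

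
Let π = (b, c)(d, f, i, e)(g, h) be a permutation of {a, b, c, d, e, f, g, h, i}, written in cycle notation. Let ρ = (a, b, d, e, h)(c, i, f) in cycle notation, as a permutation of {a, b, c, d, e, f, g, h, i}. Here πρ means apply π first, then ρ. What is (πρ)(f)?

π(f) = i, then ρ(i) = f; composing gives (πρ)(f) = f.

f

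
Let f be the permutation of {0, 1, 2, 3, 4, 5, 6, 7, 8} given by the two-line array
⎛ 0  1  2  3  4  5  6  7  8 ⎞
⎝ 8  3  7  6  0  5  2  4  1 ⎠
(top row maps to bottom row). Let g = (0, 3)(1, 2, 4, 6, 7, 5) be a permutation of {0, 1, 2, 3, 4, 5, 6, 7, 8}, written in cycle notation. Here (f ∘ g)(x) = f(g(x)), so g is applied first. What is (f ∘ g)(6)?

4

g(6) = 7, then f(7) = 4; composing gives (f ∘ g)(6) = 4.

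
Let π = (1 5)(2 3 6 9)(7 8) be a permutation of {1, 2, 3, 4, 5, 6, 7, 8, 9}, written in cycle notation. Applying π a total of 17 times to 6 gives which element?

9

6 lies in the 4-cycle (2 3 6 9).
Since the cycle has length 4, π^17 acts on it the same as π^1 (17 mod 4 = 1).
Advancing 1 step from 6: 6 → 9.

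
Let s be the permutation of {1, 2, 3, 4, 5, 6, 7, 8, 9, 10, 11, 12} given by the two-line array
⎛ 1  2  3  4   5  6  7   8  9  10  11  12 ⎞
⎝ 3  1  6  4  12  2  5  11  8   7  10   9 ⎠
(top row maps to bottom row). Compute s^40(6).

6

Tracing 6 → 2 → … returns to 6 after 4 steps, so 6 lies in a 4-cycle (1, 3, 6, 2).
Since the cycle has length 4, s^40 acts on it the same as s^0 (40 mod 4 = 0).
So s^40(6) = 6.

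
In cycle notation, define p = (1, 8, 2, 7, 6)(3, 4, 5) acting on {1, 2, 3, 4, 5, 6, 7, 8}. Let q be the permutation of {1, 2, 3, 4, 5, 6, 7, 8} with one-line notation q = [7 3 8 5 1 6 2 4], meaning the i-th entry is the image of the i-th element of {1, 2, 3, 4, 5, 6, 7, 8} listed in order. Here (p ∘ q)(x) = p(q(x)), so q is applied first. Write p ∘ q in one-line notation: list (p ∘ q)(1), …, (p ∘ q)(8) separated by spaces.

(p ∘ q)(x) = p(q(x)). Computing each image: p(q(1)) = p(7) = 6, p(q(2)) = p(3) = 4, p(q(3)) = p(8) = 2, p(q(4)) = p(5) = 3, p(q(5)) = p(1) = 8, p(q(6)) = p(6) = 1, p(q(7)) = p(2) = 7, p(q(8)) = p(4) = 5.
Hence p ∘ q = [6 4 2 3 8 1 7 5].

6 4 2 3 8 1 7 5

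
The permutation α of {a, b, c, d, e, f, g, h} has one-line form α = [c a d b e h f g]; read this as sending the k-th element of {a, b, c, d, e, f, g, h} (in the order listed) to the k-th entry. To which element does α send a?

c

a is element number 1 of the domain, and entry number 1 of the one-line form is c, so α(a) = c.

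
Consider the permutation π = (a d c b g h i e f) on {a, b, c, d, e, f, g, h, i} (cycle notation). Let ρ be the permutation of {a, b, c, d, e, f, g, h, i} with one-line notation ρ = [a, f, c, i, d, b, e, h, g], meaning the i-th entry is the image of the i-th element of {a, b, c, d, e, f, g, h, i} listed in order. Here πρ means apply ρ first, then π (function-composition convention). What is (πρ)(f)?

(πρ)(f) = π(ρ(f)). ρ(f) = b, then π(b) = g. So (πρ)(f) = g.

g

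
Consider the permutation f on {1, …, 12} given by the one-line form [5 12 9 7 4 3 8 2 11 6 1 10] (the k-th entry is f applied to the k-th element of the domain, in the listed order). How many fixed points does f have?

0

No element satisfies f(x) = x, so there are 0 fixed points.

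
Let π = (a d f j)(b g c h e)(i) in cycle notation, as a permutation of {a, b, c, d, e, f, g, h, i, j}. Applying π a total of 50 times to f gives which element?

a

f lies in the 4-cycle (a d f j).
Powers repeat with period 4 on this cycle, and 50 mod 4 = 2, so π^50(f) = π^2(f).
Advancing 2 steps from f: f → j → a.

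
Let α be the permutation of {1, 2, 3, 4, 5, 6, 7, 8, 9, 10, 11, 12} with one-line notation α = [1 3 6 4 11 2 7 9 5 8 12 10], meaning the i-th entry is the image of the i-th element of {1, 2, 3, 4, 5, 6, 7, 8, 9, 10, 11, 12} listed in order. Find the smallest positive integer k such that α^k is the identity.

6

Decomposing into disjoint cycles gives cycle lengths 6, 3, 1, 1, 1.
Since disjoint cycles commute, ord(α) = lcm(6, 3) = 6.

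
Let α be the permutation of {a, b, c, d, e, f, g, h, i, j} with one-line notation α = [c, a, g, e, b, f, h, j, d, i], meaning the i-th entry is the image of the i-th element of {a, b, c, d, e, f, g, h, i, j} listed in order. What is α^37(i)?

d

Tracing i → d → … returns to i after 9 steps, so i lies in a 9-cycle (a, c, g, h, j, i, d, e, b).
On a 9-cycle, α^9 is the identity, so α^37 = α^1 there (37 ≡ 1 mod 9).
Stepping 1 place around the cycle: i → d.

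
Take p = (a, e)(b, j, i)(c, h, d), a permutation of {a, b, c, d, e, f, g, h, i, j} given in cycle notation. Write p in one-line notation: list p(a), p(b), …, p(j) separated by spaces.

e j h c a f g d b i

Each element maps to the next entry in its cycle (wrapping to the front): a↦e, b↦j, c↦h, d↦c, e↦a, f↦f, g↦g, h↦d, i↦b, j↦i.
So the one-line form is e j h c a f g d b i.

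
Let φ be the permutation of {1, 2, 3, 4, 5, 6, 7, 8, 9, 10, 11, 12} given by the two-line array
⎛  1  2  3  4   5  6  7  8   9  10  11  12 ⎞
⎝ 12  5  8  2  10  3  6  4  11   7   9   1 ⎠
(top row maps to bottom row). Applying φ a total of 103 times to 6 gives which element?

Tracing 6 → 3 → … returns to 6 after 8 steps, so 6 lies in an 8-cycle (2 5 10 7 6 3 8 4).
Powers repeat with period 8 on this cycle, and 103 mod 8 = 7, so φ^103(6) = φ^7(6).
Advancing 7 steps from 6: 6 → 3 → 8 → 4 → 2 → 5 → 10 → 7.

7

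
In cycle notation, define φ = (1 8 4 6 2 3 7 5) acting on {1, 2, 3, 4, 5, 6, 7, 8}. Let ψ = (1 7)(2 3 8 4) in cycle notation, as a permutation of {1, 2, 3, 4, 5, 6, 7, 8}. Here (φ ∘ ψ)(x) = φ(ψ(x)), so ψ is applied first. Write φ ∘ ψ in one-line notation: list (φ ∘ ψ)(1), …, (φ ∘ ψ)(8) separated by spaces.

5 7 4 3 1 2 8 6

For each element, apply ψ then φ: 1 → 7 → 5; 2 → 3 → 7; 3 → 8 → 4; 4 → 2 → 3; 5 → 5 → 1; 6 → 6 → 2; 7 → 1 → 8; 8 → 4 → 6.
So φ ∘ ψ in one-line form is 5 7 4 3 1 2 8 6.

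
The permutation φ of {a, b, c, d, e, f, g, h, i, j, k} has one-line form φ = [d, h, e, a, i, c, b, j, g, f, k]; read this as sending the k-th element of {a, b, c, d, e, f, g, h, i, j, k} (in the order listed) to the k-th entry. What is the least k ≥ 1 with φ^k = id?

Writing φ as disjoint cycles, the cycle lengths are 8, 2, 1.
Since disjoint cycles commute, ord(φ) = lcm(8, 2) = 8.

8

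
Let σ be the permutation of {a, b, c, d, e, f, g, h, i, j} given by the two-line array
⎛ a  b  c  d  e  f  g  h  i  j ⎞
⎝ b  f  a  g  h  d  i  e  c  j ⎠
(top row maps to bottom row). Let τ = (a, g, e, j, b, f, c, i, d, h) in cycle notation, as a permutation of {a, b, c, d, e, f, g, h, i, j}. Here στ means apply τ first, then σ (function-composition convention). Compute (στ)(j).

f

τ(j) = b, then σ(b) = f; composing gives (στ)(j) = f.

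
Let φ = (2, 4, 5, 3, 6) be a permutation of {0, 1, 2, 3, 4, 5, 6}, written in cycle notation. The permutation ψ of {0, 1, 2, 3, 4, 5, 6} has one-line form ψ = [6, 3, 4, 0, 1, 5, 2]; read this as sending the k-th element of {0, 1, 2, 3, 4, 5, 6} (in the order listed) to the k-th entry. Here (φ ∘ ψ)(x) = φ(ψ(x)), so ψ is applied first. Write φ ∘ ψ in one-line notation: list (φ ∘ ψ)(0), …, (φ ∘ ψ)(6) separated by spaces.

2 6 5 0 1 3 4

(φ ∘ ψ)(x) = φ(ψ(x)). Computing each image: φ(ψ(0)) = φ(6) = 2, φ(ψ(1)) = φ(3) = 6, φ(ψ(2)) = φ(4) = 5, φ(ψ(3)) = φ(0) = 0, φ(ψ(4)) = φ(1) = 1, φ(ψ(5)) = φ(5) = 3, φ(ψ(6)) = φ(2) = 4.
Hence φ ∘ ψ = [2 6 5 0 1 3 4].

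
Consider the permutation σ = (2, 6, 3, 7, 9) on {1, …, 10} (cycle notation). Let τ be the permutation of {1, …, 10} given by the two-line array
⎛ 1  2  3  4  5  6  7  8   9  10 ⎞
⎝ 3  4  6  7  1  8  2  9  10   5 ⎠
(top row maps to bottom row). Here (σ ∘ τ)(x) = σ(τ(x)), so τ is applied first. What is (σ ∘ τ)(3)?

(σ ∘ τ)(3) = σ(τ(3)). τ(3) = 6, then σ(6) = 3. So (σ ∘ τ)(3) = 3.

3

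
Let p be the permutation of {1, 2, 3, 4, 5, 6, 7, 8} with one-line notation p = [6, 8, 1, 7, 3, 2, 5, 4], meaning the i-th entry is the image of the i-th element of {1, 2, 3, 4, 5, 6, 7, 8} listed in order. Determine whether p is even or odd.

In disjoint-cycle form the cycle lengths are 8.
A cycle is odd iff its length is even; p has 1 even-length cycle, so sgn(p) = (−1)^1 and p is odd.

odd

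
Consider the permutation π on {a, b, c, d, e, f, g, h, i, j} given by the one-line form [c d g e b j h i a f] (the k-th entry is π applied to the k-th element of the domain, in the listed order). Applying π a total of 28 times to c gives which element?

Tracing c → g → … returns to c after 5 steps, so c lies in a 5-cycle (a c g h i).
Since the cycle has length 5, π^28 acts on it the same as π^3 (28 mod 5 = 3).
Stepping 3 places around the cycle: c → g → h → i.

i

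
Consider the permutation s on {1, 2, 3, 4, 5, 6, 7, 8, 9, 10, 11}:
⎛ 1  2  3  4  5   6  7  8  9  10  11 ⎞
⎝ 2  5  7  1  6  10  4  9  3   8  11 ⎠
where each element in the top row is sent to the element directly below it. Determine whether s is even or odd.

In disjoint-cycle form the cycle lengths are 10, 1.
A cycle is odd iff its length is even; s has 1 even-length cycle, so sgn(s) = (−1)^1 and s is odd.

odd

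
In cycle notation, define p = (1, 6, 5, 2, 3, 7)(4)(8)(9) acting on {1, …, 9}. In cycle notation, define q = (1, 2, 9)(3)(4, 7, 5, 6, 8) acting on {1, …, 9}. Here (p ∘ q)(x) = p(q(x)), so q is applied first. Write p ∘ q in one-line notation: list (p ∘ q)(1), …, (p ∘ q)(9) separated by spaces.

3 9 7 1 5 8 2 4 6

(p ∘ q)(x) = p(q(x)). Computing each image: p(q(1)) = p(2) = 3, p(q(2)) = p(9) = 9, p(q(3)) = p(3) = 7, p(q(4)) = p(7) = 1, p(q(5)) = p(6) = 5, p(q(6)) = p(8) = 8, p(q(7)) = p(5) = 2, p(q(8)) = p(4) = 4, p(q(9)) = p(1) = 6.
Hence p ∘ q = [3 9 7 1 5 8 2 4 6].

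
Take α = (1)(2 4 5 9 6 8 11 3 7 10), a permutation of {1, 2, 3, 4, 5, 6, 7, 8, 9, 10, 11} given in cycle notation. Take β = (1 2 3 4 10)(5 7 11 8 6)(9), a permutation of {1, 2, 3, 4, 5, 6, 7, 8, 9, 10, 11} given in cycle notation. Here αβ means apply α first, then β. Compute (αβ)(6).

6

First apply α: α(6) = 8, then β(8) = 6. Thus (αβ)(6) = 6.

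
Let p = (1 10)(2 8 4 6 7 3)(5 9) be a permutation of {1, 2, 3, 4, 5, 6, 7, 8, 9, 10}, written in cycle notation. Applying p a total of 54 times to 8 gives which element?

8

8 lies in the 6-cycle (2 8 4 6 7 3).
Since the cycle has length 6, p^54 acts on it the same as p^0 (54 mod 6 = 0).
So p^54(8) = 8.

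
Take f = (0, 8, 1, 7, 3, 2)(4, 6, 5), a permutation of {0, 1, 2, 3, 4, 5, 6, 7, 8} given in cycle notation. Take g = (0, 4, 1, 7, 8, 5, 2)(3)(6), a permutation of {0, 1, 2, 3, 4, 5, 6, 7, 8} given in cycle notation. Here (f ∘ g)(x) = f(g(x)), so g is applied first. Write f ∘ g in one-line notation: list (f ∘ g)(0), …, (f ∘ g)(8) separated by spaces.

(f ∘ g)(x) = f(g(x)). Computing each image: f(g(0)) = f(4) = 6, f(g(1)) = f(7) = 3, f(g(2)) = f(0) = 8, f(g(3)) = f(3) = 2, f(g(4)) = f(1) = 7, f(g(5)) = f(2) = 0, f(g(6)) = f(6) = 5, f(g(7)) = f(8) = 1, f(g(8)) = f(5) = 4.
Hence f ∘ g = [6 3 8 2 7 0 5 1 4].

6 3 8 2 7 0 5 1 4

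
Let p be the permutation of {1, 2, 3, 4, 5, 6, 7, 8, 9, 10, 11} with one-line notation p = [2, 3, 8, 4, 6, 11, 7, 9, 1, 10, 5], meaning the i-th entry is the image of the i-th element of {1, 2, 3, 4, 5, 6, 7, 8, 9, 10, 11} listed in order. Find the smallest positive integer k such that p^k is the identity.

Decomposing into disjoint cycles gives cycle lengths 5, 3, 1, 1, 1.
The order is lcm(5, 3) = 15.

15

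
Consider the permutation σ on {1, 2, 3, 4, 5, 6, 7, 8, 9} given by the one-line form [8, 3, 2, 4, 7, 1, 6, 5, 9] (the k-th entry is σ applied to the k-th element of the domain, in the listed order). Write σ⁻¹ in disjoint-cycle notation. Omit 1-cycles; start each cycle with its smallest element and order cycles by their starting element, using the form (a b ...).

The cycle decomposition of σ is (1 8 5 7 6)(2 3).
The inverse reverses every cycle; in canonical form, σ⁻¹ = (1 6 7 5 8)(2 3).

(1 6 7 5 8)(2 3)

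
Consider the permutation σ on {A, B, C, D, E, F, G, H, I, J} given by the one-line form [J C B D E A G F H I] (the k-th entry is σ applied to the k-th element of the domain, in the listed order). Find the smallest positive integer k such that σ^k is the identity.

10

Decomposing into disjoint cycles gives cycle lengths 5, 2, 1, 1, 1.
The order of σ is the least common multiple of its cycle lengths: lcm(5, 2) = 10.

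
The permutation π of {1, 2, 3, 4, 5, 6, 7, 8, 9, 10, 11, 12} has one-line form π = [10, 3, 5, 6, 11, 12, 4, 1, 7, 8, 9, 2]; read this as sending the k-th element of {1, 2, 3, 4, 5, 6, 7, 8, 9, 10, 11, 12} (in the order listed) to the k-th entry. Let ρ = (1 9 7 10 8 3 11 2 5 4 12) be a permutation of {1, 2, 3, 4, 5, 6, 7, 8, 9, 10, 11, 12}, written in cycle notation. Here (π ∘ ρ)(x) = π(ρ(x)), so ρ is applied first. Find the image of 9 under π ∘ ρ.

ρ(9) = 7, then π(7) = 4; composing gives (π ∘ ρ)(9) = 4.

4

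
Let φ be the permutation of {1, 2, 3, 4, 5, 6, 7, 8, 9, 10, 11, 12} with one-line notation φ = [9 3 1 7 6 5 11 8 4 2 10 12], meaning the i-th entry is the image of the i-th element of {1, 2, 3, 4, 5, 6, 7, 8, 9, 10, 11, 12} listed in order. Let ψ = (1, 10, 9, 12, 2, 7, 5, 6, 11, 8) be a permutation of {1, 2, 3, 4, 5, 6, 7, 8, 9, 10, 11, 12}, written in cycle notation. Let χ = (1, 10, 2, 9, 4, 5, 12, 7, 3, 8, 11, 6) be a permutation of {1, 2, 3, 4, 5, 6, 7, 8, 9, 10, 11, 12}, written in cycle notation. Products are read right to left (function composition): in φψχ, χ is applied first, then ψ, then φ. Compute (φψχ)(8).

8

(φψχ)(8) = φ(ψ(χ(8))). χ(8) = 11, then ψ(11) = 8, then φ(8) = 8, so the result is 8.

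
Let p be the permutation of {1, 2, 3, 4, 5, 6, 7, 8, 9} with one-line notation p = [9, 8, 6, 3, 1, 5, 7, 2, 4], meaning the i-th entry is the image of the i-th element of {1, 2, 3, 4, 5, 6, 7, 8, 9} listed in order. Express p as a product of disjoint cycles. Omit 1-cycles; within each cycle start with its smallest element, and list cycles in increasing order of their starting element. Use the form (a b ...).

From 1: 1 → 9 → 4 → 3 → 6 → 5 → 1, closing the cycle (1 9 4 3 6 5).
Repeating from the next unused element and collecting all non-trivial cycles gives (1 9 4 3 6 5)(2 8).

(1 9 4 3 6 5)(2 8)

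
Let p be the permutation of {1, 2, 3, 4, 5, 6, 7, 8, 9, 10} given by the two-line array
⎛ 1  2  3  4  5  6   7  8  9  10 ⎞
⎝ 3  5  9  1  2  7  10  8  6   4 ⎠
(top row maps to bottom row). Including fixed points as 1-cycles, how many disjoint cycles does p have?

3

The cycle decomposition is (1, 3, 9, 6, 7, 10, 4)(2, 5)(8), which has 3 cycles (counting 1-cycles).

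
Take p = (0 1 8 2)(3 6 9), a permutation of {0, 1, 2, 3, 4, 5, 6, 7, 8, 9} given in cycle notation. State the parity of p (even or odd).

odd

The cycle lengths are 4, 3, 1, 1, 1.
A cycle of length ℓ contributes ℓ−1 transpositions, so p is a product of 3 + 2 = 5 transpositions — odd.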